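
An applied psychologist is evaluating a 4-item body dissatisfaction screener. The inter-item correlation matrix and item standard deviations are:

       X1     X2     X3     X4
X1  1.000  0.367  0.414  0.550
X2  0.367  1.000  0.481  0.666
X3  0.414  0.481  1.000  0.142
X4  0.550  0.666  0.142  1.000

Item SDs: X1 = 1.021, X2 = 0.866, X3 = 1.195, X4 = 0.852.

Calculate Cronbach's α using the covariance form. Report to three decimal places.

Cronbach's α = 0.737

Σσ²ᵢ = 1.021² + 0.866² + 1.195² + 0.852² = 3.9463
Covariances σ_ij = r_ij · s_i · s_j:
  σ(X1,X2) = 0.367 × 1.021 × 0.866 = 0.3245
  σ(X1,X3) = 0.414 × 1.021 × 1.195 = 0.5051
  σ(X1,X4) = 0.550 × 1.021 × 0.852 = 0.4784
  σ(X2,X3) = 0.481 × 0.866 × 1.195 = 0.4978
  σ(X2,X4) = 0.666 × 0.866 × 0.852 = 0.4914
  σ(X3,X4) = 0.142 × 1.195 × 0.852 = 0.1446
σ²_T = Σσ²ᵢ + 2·Σσ_ij = 3.9463 + 2 × 2.4418 = 8.8299
α = (4/3)·(1 − 3.9463/8.8299) = 0.737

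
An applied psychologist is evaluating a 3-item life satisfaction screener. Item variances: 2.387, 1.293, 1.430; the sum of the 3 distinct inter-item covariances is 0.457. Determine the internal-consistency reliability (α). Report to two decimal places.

sum of item variances = 2.387 + 1.293 + 1.430 = 5.110
Sum of distinct covariances = 0.457
σ²_T = sum of item variances + 2·Σcov = 5.110 + 2 × 0.457 = 6.024
α = (3/2)·(1 − 5.110/6.024) = 0.23

α = 0.23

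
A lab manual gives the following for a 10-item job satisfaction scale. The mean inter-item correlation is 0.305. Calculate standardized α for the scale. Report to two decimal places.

α = 0.81

Standardized α = k·r̄ / (1 + (k−1)·r̄) = 10 × 0.305 / (1 + 9 × 0.305)
  = 3.0500 / 3.7450 = 0.81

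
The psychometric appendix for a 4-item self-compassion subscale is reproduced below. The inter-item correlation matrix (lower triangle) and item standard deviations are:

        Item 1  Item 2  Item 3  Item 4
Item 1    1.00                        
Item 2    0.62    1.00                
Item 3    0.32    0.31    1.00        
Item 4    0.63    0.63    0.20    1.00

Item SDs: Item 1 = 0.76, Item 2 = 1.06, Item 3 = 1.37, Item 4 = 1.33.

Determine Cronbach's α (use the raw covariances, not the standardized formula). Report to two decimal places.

α = 0.72

Σσ²ᵢ = 0.76² + 1.06² + 1.37² + 1.33² = 5.3470
Covariances σ_ij = r_ij · s_i · s_j:
  σ(Item 1,Item 2) = 0.62 × 0.76 × 1.06 = 0.4995
  σ(Item 1,Item 3) = 0.32 × 0.76 × 1.37 = 0.3332
  σ(Item 1,Item 4) = 0.63 × 0.76 × 1.33 = 0.6368
  σ(Item 2,Item 3) = 0.31 × 1.06 × 1.37 = 0.4502
  σ(Item 2,Item 4) = 0.63 × 1.06 × 1.33 = 0.8882
  σ(Item 3,Item 4) = 0.20 × 1.37 × 1.33 = 0.3644
σ²_T = Σσ²ᵢ + 2·Σσ_ij = 5.3470 + 2 × 3.1723 = 11.6916
α = (4/3)·(1 − 5.3470/11.6916) = 0.72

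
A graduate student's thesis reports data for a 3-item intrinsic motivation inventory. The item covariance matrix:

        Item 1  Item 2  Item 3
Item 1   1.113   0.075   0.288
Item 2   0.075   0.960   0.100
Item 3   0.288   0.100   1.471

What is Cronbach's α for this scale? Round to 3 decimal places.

ΣVar(i) = 1.113 + 0.960 + 1.471 = 3.544
Sum of the distinct covariances = 0.463
Var(T) = 3.544 + 2 × 0.463 = 4.470
α = (k/(k−1))·(1 − ΣVar(i)/Var(T)) = (3/2)·(1 − 3.544/4.470) = 0.311

Cronbach's α = 0.311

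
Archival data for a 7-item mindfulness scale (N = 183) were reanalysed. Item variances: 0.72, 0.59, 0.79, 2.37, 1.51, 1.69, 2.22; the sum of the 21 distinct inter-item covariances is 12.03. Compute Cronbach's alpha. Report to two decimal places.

Cronbach's alpha = 0.83

Σσᵢ² = 0.72 + 0.59 + 0.79 + 2.37 + 1.51 + 1.69 + 2.22 = 9.89
Sum of distinct covariances = 12.03
σ²_total = Σσᵢ² + 2·Σcov = 9.89 + 2 × 12.03 = 33.95
α = (7/6)·(1 − 9.89/33.95) = 0.83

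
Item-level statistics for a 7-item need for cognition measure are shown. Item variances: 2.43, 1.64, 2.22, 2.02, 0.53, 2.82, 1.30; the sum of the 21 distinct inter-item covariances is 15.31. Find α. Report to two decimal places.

sum of item variances = 2.43 + 1.64 + 2.22 + 2.02 + 0.53 + 2.82 + 1.30 = 12.96
Sum of distinct covariances = 15.31
Var(T) = sum of item variances + 2·Σcov = 12.96 + 2 × 15.31 = 43.58
α = (7/6)·(1 − 12.96/43.58) = 0.82

α = 0.82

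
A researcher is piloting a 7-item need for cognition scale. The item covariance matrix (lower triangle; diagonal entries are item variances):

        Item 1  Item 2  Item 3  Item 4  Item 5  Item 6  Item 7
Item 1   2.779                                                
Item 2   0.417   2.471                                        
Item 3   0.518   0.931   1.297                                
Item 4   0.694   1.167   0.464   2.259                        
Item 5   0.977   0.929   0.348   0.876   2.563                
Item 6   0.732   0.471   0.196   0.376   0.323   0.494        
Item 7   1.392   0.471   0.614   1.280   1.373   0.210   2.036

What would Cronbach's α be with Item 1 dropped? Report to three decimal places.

Cronbach's α = 0.772

Remaining items: Item 2, Item 3, Item 4, Item 5, Item 6, Item 7 (k = 6).
Σσᵢ² = 2.471 + 1.297 + 2.259 + 2.563 + 0.494 + 2.036 = 11.120
Var(T) = 11.120 + 2 × 10.029 = 31.178
α (item deleted) = (6/5)·(1 − 11.120/31.178) = 0.772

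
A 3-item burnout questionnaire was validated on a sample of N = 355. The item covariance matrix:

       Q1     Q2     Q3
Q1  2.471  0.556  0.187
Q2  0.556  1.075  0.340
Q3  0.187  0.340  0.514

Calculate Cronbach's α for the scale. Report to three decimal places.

α = 0.522

Σσ²ᵢ = 2.471 + 1.075 + 0.514 = 4.060
Σ_{i<j} σ_ij = 1.083
σ²_total = 4.060 + 2 × 1.083 = 6.226
α = (k/(k−1))·(1 − Σσ²ᵢ/σ²_total) = (3/2)·(1 − 4.060/6.226) = 0.522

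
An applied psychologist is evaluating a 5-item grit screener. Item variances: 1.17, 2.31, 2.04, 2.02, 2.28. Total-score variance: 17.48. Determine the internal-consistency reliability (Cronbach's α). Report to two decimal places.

Cronbach's α = 0.55

Σσ²ᵢ = 1.17 + 2.31 + 2.04 + 2.02 + 2.28 = 9.82
α = (k/(k−1))·(1 − Σσ²ᵢ/σ²_T) = (5/4)·(1 − 9.82/17.48) = 0.55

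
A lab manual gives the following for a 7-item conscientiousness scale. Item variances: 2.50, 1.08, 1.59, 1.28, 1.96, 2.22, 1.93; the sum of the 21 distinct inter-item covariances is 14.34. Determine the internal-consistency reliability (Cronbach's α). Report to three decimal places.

Cronbach's α = 0.811

ΣVar(i) = 2.50 + 1.08 + 1.59 + 1.28 + 1.96 + 2.22 + 1.93 = 12.56
Sum of distinct covariances = 14.34
σ²_total = ΣVar(i) + 2·Σcov = 12.56 + 2 × 14.34 = 41.24
α = (7/6)·(1 − 12.56/41.24) = 0.811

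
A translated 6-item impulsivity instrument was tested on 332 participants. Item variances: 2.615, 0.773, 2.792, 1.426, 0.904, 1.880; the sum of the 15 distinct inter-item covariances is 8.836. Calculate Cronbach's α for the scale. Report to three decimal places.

α = 0.756

Σσᵢ² = 2.615 + 0.773 + 2.792 + 1.426 + 0.904 + 1.880 = 10.390
Sum of distinct covariances = 8.836
Var(T) = Σσᵢ² + 2·Σcov = 10.390 + 2 × 8.836 = 28.062
α = (6/5)·(1 − 10.390/28.062) = 0.756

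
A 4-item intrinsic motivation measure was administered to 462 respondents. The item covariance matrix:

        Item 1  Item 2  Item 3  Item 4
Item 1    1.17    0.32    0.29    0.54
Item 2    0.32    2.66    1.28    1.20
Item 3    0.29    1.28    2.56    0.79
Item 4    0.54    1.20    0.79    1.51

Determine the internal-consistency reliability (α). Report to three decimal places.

Σσ²ᵢ = 1.17 + 2.66 + 2.56 + 1.51 = 7.90
Sum of the distinct covariances = 4.42
σ²_T = 7.90 + 2 × 4.42 = 16.74
α = (k/(k−1))·(1 − Σσ²ᵢ/σ²_T) = (4/3)·(1 − 7.90/16.74) = 0.704

α = 0.704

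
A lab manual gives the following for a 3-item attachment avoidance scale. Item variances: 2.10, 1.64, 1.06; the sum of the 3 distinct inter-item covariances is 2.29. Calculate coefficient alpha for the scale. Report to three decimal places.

ΣVar(i) = 2.10 + 1.64 + 1.06 = 4.80
Sum of distinct covariances = 2.29
σ²_total = ΣVar(i) + 2·Σcov = 4.80 + 2 × 2.29 = 9.38
α = (3/2)·(1 − 4.80/9.38) = 0.732

coefficient alpha = 0.732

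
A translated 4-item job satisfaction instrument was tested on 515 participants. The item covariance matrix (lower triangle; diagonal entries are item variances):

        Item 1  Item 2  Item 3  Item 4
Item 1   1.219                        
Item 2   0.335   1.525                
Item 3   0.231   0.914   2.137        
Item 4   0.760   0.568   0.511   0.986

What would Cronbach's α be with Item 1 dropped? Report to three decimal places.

Cronbach's α = 0.692

Remaining items: Item 2, Item 3, Item 4 (k = 3).
Σσᵢ² = 1.525 + 2.137 + 0.986 = 4.648
total variance = 4.648 + 2 × 1.993 = 8.634
α (item deleted) = (3/2)·(1 − 4.648/8.634) = 0.692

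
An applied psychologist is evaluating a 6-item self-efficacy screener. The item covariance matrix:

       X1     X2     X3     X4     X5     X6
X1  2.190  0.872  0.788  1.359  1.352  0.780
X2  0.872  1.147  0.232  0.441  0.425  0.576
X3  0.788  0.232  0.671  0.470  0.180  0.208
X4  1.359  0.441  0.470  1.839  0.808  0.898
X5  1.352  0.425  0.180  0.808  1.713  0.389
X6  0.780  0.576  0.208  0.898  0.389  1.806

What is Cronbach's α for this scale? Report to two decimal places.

Σσᵢ² = 2.190 + 1.147 + 0.671 + 1.839 + 1.713 + 1.806 = 9.366
Sum of off-diagonal covariances = 9.778
total variance = 9.366 + 2 × 9.778 = 28.922
α = (k/(k−1))·(1 − Σσᵢ²/total variance) = (6/5)·(1 − 9.366/28.922) = 0.81

Cronbach's α = 0.81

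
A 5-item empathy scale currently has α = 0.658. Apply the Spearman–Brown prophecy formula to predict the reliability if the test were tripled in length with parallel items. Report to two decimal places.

Length factor m = 3
α' = m·α / (1 + (m−1)·α)
   = 3 × 0.658 / (1 + (3 − 1) × 0.658)
   = 1.9740 / 2.3160 = 0.85

predicted reliability = 0.85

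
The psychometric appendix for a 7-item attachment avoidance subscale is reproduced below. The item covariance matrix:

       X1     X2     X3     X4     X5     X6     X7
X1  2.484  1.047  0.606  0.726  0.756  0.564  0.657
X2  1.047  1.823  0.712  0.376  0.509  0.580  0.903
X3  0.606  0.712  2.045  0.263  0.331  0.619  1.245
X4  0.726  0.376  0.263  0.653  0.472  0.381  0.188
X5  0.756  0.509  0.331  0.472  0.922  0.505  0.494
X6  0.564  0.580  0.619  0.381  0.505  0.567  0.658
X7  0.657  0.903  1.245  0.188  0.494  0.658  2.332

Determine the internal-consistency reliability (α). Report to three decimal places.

Σσᵢ² = 2.484 + 1.823 + 2.045 + 0.653 + 0.922 + 0.567 + 2.332 = 10.826
Sum of off-diagonal covariances = 12.592
σ²_T = 10.826 + 2 × 12.592 = 36.010
α = (k/(k−1))·(1 − Σσᵢ²/σ²_T) = (7/6)·(1 − 10.826/36.010) = 0.816

α = 0.816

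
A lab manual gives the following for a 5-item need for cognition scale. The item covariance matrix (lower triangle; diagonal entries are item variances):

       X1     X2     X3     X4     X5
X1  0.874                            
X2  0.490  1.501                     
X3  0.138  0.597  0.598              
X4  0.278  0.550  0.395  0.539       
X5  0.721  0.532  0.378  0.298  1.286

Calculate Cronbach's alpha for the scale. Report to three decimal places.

α = 0.807

Σσ²ᵢ = 0.874 + 1.501 + 0.598 + 0.539 + 1.286 = 4.798
Sum of the distinct covariances = 4.377
total variance = 4.798 + 2 × 4.377 = 13.552
α = (k/(k−1))·(1 − Σσ²ᵢ/total variance) = (5/4)·(1 − 4.798/13.552) = 0.807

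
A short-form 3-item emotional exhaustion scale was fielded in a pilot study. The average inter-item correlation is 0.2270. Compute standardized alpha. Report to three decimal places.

Standardized α = k·r̄ / (1 + (k−1)·r̄) = 3 × 0.2270 / (1 + 2 × 0.2270)
  = 0.6810 / 1.4540 = 0.468

α = 0.468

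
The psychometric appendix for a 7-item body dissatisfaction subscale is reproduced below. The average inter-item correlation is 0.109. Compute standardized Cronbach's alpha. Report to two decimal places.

Standardized α = k·r̄ / (1 + (k−1)·r̄) = 7 × 0.109 / (1 + 6 × 0.109)
  = 0.7630 / 1.6540 = 0.46

α = 0.46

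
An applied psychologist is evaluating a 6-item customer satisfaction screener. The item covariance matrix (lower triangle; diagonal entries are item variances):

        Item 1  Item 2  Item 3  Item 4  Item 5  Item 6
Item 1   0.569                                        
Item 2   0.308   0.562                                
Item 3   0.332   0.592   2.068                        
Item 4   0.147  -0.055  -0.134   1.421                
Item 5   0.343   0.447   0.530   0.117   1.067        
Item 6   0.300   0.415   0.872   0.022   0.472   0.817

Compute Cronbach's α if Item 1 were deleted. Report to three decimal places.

Remaining items: Item 2, Item 3, Item 4, Item 5, Item 6 (k = 5).
sum of item variances = 0.562 + 2.068 + 1.421 + 1.067 + 0.817 = 5.935
σ²_total = 5.935 + 2 × 3.278 = 12.491
α (item deleted) = (5/4)·(1 − 5.935/12.491) = 0.656

Cronbach's α = 0.656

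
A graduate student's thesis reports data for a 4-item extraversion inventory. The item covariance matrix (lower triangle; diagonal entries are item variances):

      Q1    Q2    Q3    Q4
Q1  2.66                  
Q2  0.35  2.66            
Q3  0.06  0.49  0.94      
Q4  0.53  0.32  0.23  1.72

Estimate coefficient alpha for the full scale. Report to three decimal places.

Σσ²ᵢ = 2.66 + 2.66 + 0.94 + 1.72 = 7.98
Sum of the distinct covariances = 1.98
Var(T) = 7.98 + 2 × 1.98 = 11.94
α = (k/(k−1))·(1 − Σσ²ᵢ/Var(T)) = (4/3)·(1 − 7.98/11.94) = 0.442

coefficient alpha = 0.442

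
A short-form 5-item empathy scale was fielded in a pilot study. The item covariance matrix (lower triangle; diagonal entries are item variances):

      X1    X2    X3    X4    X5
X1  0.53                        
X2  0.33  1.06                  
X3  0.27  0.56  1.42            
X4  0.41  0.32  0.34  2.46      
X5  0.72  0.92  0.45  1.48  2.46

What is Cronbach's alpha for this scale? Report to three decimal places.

Cronbach's alpha = 0.742

Σσ²ᵢ = 0.53 + 1.06 + 1.42 + 2.46 + 2.46 = 7.93
Σ_{i<j} σ_ij = 5.80
total variance = 7.93 + 2 × 5.80 = 19.53
α = (k/(k−1))·(1 − Σσ²ᵢ/total variance) = (5/4)·(1 − 7.93/19.53) = 0.742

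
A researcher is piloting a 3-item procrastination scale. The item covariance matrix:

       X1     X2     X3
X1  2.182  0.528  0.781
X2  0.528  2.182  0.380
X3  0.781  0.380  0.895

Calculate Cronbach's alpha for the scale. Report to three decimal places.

α = 0.587

Σσᵢ² = 2.182 + 2.182 + 0.895 = 5.259
Sum of the distinct covariances = 1.689
total variance = 5.259 + 2 × 1.689 = 8.637
α = (k/(k−1))·(1 − Σσᵢ²/total variance) = (3/2)·(1 − 5.259/8.637) = 0.587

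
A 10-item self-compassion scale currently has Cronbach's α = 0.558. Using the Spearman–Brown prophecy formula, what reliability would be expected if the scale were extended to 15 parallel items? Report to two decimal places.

Length factor m = 15/10 = 1.5000
α' = m·α / (1 + (m−1)·α)
   = 15/10 × 0.558 / (1 + (15/10 − 1) × 0.558)
   = 0.8370 / 1.2790 = 0.65

predicted reliability = 0.65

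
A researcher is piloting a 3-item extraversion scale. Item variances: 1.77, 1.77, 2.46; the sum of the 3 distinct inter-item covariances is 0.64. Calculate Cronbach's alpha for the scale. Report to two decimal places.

Σσᵢ² = 1.77 + 1.77 + 2.46 = 6.00
Sum of distinct covariances = 0.64
σ²_total = Σσᵢ² + 2·Σcov = 6.00 + 2 × 0.64 = 7.28
α = (3/2)·(1 − 6.00/7.28) = 0.26

α = 0.26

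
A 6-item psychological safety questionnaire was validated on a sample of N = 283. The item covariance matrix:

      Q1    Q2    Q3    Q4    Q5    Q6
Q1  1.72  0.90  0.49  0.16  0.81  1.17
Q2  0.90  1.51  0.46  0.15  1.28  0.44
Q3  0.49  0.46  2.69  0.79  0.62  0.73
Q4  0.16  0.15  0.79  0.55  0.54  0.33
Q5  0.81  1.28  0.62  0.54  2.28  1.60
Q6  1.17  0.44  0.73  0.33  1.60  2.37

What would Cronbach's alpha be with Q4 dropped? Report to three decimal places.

Remaining items: Q1, Q2, Q3, Q5, Q6 (k = 5).
ΣVar(i) = 1.72 + 1.51 + 2.69 + 2.28 + 2.37 = 10.57
Var(T) = 10.57 + 2 × 8.50 = 27.57
α (item deleted) = (5/4)·(1 − 10.57/27.57) = 0.771

α = 0.771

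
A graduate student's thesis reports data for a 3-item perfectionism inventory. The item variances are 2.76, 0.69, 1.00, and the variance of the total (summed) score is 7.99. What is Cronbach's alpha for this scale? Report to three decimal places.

ΣVar(i) = 2.76 + 0.69 + 1.00 = 4.45
α = (k/(k−1))·(1 − ΣVar(i)/total variance) = (3/2)·(1 − 4.45/7.99) = 0.665

α = 0.665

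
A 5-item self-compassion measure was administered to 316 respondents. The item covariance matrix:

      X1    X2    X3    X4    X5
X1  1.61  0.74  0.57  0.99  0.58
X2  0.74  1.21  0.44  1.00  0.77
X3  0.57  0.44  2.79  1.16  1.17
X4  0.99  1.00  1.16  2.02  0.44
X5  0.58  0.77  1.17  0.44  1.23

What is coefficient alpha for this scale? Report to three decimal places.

ΣVar(i) = 1.61 + 1.21 + 2.79 + 2.02 + 1.23 = 8.86
Σ_{i<j} σ_ij = 7.86
σ²_T = 8.86 + 2 × 7.86 = 24.58
α = (k/(k−1))·(1 − ΣVar(i)/σ²_T) = (5/4)·(1 − 8.86/24.58) = 0.799

α = 0.799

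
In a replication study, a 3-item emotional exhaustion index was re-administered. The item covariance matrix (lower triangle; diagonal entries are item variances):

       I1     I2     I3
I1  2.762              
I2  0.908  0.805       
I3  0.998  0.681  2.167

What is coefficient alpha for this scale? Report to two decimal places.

Σσ²ᵢ = 2.762 + 0.805 + 2.167 = 5.734
Sum of the distinct covariances = 2.587
total variance = 5.734 + 2 × 2.587 = 10.908
α = (k/(k−1))·(1 − Σσ²ᵢ/total variance) = (3/2)·(1 − 5.734/10.908) = 0.71

coefficient alpha = 0.71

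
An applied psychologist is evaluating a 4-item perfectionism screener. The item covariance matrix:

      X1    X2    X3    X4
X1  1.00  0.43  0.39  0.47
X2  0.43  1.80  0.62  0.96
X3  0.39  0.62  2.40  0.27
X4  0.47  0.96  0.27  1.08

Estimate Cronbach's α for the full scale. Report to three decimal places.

Cronbach's α = 0.667

sum of item variances = 1.00 + 1.80 + 2.40 + 1.08 = 6.28
Σ_{i<j} σ_ij = 3.14
total variance = 6.28 + 2 × 3.14 = 12.56
α = (k/(k−1))·(1 − sum of item variances/total variance) = (4/3)·(1 − 6.28/12.56) = 0.667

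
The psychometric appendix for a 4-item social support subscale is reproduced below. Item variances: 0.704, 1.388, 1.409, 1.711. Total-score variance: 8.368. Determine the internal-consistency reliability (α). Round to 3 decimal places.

Σσᵢ² = 0.704 + 1.388 + 1.409 + 1.711 = 5.212
α = (k/(k−1))·(1 − Σσᵢ²/Var(T)) = (4/3)·(1 − 5.212/8.368) = 0.503

α = 0.503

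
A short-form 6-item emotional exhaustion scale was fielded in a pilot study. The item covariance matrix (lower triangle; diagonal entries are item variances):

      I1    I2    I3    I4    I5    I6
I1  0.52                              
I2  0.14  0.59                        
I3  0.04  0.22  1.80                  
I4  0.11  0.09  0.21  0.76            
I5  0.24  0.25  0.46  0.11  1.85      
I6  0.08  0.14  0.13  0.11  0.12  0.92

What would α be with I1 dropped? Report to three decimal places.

α = 0.479

Remaining items: I2, I3, I4, I5, I6 (k = 5).
Σσ²ᵢ = 0.59 + 1.80 + 0.76 + 1.85 + 0.92 = 5.92
σ²_total = 5.92 + 2 × 1.84 = 9.60
α (item deleted) = (5/4)·(1 − 5.92/9.60) = 0.479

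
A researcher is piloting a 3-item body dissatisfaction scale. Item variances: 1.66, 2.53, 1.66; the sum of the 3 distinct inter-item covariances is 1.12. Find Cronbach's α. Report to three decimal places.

α = 0.415

Σσᵢ² = 1.66 + 2.53 + 1.66 = 5.85
Sum of distinct covariances = 1.12
Var(T) = Σσᵢ² + 2·Σcov = 5.85 + 2 × 1.12 = 8.09
α = (3/2)·(1 − 5.85/8.09) = 0.415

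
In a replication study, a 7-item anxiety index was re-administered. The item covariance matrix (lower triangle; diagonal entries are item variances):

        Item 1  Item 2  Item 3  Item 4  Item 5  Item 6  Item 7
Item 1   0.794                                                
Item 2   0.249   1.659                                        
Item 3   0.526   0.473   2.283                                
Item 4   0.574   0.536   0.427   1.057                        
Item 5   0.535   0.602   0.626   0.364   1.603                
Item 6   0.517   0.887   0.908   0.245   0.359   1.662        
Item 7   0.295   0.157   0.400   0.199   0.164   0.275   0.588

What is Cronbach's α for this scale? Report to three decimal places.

Σσ²ᵢ = 0.794 + 1.659 + 2.283 + 1.057 + 1.603 + 1.662 + 0.588 = 9.646
Sum of off-diagonal covariances = 9.318
σ²_total = 9.646 + 2 × 9.318 = 28.282
α = (k/(k−1))·(1 − Σσ²ᵢ/σ²_total) = (7/6)·(1 − 9.646/28.282) = 0.769

α = 0.769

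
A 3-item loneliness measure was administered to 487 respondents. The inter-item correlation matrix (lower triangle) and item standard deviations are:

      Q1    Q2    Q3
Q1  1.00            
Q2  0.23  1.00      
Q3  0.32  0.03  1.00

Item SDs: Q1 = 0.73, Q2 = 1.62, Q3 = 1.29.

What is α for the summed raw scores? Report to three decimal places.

Σσ²ᵢ = 0.73² + 1.62² + 1.29² = 4.8214
Covariances σ_ij = r_ij · s_i · s_j:
  σ(Q1,Q2) = 0.23 × 0.73 × 1.62 = 0.2720
  σ(Q1,Q3) = 0.32 × 0.73 × 1.29 = 0.3013
  σ(Q2,Q3) = 0.03 × 1.62 × 1.29 = 0.0627
σ²_T = Σσ²ᵢ + 2·Σσ_ij = 4.8214 + 2 × 0.6360 = 6.0934
α = (3/2)·(1 − 4.8214/6.0934) = 0.313

α = 0.313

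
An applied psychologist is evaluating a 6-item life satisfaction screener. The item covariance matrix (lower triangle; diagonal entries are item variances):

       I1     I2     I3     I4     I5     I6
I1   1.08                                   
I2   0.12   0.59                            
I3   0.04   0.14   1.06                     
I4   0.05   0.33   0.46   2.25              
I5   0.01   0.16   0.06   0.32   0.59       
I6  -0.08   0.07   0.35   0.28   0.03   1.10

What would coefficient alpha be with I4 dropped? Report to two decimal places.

α = 0.36

Remaining items: I1, I2, I3, I5, I6 (k = 5).
Σσᵢ² = 1.08 + 0.59 + 1.06 + 0.59 + 1.10 = 4.42
total variance = 4.42 + 2 × 0.90 = 6.22
α (item deleted) = (5/4)·(1 − 4.42/6.22) = 0.36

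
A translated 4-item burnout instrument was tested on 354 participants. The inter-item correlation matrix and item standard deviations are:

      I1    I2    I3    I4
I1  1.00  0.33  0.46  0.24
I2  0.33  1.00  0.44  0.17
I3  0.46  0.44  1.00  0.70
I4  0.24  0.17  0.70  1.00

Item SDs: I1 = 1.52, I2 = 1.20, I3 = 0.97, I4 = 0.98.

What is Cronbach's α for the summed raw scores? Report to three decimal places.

Cronbach's α = 0.688

Σσ²ᵢ = 1.52² + 1.20² + 0.97² + 0.98² = 5.6517
Covariances σ_ij = r_ij · s_i · s_j:
  σ(I1,I2) = 0.33 × 1.52 × 1.20 = 0.6019
  σ(I1,I3) = 0.46 × 1.52 × 0.97 = 0.6782
  σ(I1,I4) = 0.24 × 1.52 × 0.98 = 0.3575
  σ(I2,I3) = 0.44 × 1.20 × 0.97 = 0.5122
  σ(I2,I4) = 0.17 × 1.20 × 0.98 = 0.1999
  σ(I3,I4) = 0.70 × 0.97 × 0.98 = 0.6654
σ²_T = Σσ²ᵢ + 2·Σσ_ij = 5.6517 + 2 × 3.0151 = 11.6819
α = (4/3)·(1 − 5.6517/11.6819) = 0.688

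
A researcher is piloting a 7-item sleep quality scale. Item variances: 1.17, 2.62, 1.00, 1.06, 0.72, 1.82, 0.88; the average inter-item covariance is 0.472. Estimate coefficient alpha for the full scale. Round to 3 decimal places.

coefficient alpha = 0.795

ΣVar(i) = 1.17 + 2.62 + 1.00 + 1.06 + 0.72 + 1.82 + 0.88 = 9.27
Sum of the 21 distinct covariances = 21 × 0.472 = 9.912
σ²_T = ΣVar(i) + 2·Σcov = 9.27 + 2 × 9.912 = 29.094
α = (7/6)·(1 − 9.27/29.094) = 0.795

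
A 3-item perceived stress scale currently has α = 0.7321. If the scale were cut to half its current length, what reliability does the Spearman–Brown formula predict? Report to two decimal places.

predicted reliability = 0.58

Length factor m = 1/2
α' = m·α / (1 − (1−m)·α)
   = 1/2 × 0.7321 / (1 − (1 − 1/2) × 0.7321)
   = 0.3660 / 0.6340 = 0.58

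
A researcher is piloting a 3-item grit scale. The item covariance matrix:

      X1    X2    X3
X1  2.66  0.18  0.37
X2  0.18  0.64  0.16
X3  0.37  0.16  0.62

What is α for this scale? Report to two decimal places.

α = 0.40

ΣVar(i) = 2.66 + 0.64 + 0.62 = 3.92
Σ_{i<j} σ_ij = 0.71
Var(T) = 3.92 + 2 × 0.71 = 5.34
α = (k/(k−1))·(1 − ΣVar(i)/Var(T)) = (3/2)·(1 − 3.92/5.34) = 0.40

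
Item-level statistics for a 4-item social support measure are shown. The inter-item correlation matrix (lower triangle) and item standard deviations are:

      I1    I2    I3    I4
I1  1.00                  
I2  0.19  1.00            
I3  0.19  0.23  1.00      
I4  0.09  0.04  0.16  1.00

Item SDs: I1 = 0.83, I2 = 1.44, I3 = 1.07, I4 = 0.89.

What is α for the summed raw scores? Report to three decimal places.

α = 0.404

Σσ²ᵢ = 0.83² + 1.44² + 1.07² + 0.89² = 4.6995
Covariances σ_ij = r_ij · s_i · s_j:
  σ(I1,I2) = 0.19 × 0.83 × 1.44 = 0.2271
  σ(I1,I3) = 0.19 × 0.83 × 1.07 = 0.1687
  σ(I1,I4) = 0.09 × 0.83 × 0.89 = 0.0665
  σ(I2,I3) = 0.23 × 1.44 × 1.07 = 0.3544
  σ(I2,I4) = 0.04 × 1.44 × 0.89 = 0.0513
  σ(I3,I4) = 0.16 × 1.07 × 0.89 = 0.1524
σ²_T = Σσ²ᵢ + 2·Σσ_ij = 4.6995 + 2 × 1.0204 = 6.7403
α = (4/3)·(1 − 4.6995/6.7403) = 0.404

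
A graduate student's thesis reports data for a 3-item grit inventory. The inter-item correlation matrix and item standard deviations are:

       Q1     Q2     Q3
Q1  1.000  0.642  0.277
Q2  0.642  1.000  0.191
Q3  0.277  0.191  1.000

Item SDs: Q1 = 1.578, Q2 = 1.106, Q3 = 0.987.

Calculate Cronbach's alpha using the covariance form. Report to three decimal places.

Σσ²ᵢ = 1.578² + 1.106² + 0.987² = 4.6875
Covariances σ_ij = r_ij · s_i · s_j:
  σ(Q1,Q2) = 0.642 × 1.578 × 1.106 = 1.1205
  σ(Q1,Q3) = 0.277 × 1.578 × 0.987 = 0.4314
  σ(Q2,Q3) = 0.191 × 1.106 × 0.987 = 0.2085
σ²_T = Σσ²ᵢ + 2·Σσ_ij = 4.6875 + 2 × 1.7604 = 8.2083
α = (3/2)·(1 − 4.6875/8.2083) = 0.643

Cronbach's alpha = 0.643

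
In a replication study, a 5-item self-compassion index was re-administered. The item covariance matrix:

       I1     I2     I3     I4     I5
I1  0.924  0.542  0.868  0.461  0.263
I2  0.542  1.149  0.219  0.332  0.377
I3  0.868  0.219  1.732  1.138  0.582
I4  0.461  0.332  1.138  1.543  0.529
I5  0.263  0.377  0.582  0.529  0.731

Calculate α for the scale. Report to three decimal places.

Σσᵢ² = 0.924 + 1.149 + 1.732 + 1.543 + 0.731 = 6.079
Sum of off-diagonal covariances = 5.311
total variance = 6.079 + 2 × 5.311 = 16.701
α = (k/(k−1))·(1 − Σσᵢ²/total variance) = (5/4)·(1 − 6.079/16.701) = 0.795

α = 0.795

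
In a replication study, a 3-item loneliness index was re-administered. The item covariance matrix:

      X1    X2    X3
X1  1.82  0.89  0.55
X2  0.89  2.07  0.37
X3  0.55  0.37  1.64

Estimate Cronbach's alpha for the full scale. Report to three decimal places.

sum of item variances = 1.82 + 2.07 + 1.64 = 5.53
Σ_{i<j} σ_ij = 1.81
σ²_total = 5.53 + 2 × 1.81 = 9.15
α = (k/(k−1))·(1 − sum of item variances/σ²_total) = (3/2)·(1 − 5.53/9.15) = 0.593

Cronbach's alpha = 0.593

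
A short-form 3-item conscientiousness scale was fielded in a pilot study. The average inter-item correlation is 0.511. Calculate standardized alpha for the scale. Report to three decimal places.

standardized alpha = 0.758

Standardized α = k·r̄ / (1 + (k−1)·r̄) = 3 × 0.511 / (1 + 2 × 0.511)
  = 1.5330 / 2.0220 = 0.758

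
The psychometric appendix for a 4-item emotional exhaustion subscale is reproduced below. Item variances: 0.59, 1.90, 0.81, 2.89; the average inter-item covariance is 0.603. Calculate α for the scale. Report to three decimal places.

α = 0.719

sum of item variances = 0.59 + 1.90 + 0.81 + 2.89 = 6.19
Sum of the 6 distinct covariances = 6 × 0.603 = 3.618
Var(T) = sum of item variances + 2·Σcov = 6.19 + 2 × 3.618 = 13.426
α = (4/3)·(1 − 6.19/13.426) = 0.719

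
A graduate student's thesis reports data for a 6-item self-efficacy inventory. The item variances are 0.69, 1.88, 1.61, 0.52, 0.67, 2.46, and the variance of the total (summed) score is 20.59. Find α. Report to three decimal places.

Σσ²ᵢ = 0.69 + 1.88 + 1.61 + 0.52 + 0.67 + 2.46 = 7.83
α = (k/(k−1))·(1 − Σσ²ᵢ/σ²_T) = (6/5)·(1 − 7.83/20.59) = 0.744

α = 0.744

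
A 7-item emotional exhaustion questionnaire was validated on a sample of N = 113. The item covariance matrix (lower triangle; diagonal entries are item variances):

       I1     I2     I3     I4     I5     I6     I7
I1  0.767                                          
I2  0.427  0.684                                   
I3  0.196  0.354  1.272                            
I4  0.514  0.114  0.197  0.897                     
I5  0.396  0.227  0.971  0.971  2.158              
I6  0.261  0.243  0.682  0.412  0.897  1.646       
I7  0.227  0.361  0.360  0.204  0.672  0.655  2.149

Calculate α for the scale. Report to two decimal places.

sum of item variances = 0.767 + 0.684 + 1.272 + 0.897 + 2.158 + 1.646 + 2.149 = 9.573
Σ_{i<j} σ_ij = 9.341
total variance = 9.573 + 2 × 9.341 = 28.255
α = (k/(k−1))·(1 − sum of item variances/total variance) = (7/6)·(1 − 9.573/28.255) = 0.77

α = 0.77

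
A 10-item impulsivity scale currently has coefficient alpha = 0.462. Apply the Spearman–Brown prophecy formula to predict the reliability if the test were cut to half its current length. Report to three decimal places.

Length factor m = 1/2
α' = m·α / (1 − (1−m)·α)
   = 1/2 × 0.462 / (1 − (1 − 1/2) × 0.462)
   = 0.2310 / 0.7690 = 0.300

predicted reliability = 0.300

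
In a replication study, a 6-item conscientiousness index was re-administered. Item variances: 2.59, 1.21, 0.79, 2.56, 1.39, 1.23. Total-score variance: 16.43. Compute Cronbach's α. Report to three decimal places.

sum of item variances = 2.59 + 1.21 + 0.79 + 2.56 + 1.39 + 1.23 = 9.77
α = (k/(k−1))·(1 − sum of item variances/σ²_total) = (6/5)·(1 − 9.77/16.43) = 0.486

Cronbach's α = 0.486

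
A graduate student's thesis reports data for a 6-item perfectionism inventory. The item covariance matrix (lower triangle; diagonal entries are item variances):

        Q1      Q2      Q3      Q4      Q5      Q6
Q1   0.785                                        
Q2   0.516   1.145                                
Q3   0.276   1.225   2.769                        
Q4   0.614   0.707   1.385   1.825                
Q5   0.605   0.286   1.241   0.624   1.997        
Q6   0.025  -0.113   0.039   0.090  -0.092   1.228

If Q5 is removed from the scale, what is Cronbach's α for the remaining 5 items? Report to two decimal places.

Remaining items: Q1, Q2, Q3, Q4, Q6 (k = 5).
Σσᵢ² = 0.785 + 1.145 + 2.769 + 1.825 + 1.228 = 7.752
Var(T) = 7.752 + 2 × 4.764 = 17.280
α (item deleted) = (5/4)·(1 − 7.752/17.280) = 0.69

α = 0.69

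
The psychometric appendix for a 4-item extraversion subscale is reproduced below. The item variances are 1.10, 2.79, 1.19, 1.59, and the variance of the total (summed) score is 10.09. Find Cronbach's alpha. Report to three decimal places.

Cronbach's alpha = 0.452

Σσᵢ² = 1.10 + 2.79 + 1.19 + 1.59 = 6.67
α = (k/(k−1))·(1 − Σσᵢ²/σ²_total) = (4/3)·(1 − 6.67/10.09) = 0.452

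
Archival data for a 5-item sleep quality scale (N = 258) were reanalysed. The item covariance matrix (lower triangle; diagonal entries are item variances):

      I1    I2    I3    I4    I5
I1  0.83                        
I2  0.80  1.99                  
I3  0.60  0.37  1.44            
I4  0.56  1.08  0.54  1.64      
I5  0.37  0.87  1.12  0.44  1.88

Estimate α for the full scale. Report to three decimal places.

Σσᵢ² = 0.83 + 1.99 + 1.44 + 1.64 + 1.88 = 7.78
Sum of the distinct covariances = 6.75
total variance = 7.78 + 2 × 6.75 = 21.28
α = (k/(k−1))·(1 − Σσᵢ²/total variance) = (5/4)·(1 − 7.78/21.28) = 0.793

α = 0.793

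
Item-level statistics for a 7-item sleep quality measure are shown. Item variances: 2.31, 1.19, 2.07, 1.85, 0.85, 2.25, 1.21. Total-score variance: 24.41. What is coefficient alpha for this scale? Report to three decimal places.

coefficient alpha = 0.606

sum of item variances = 2.31 + 1.19 + 2.07 + 1.85 + 0.85 + 2.25 + 1.21 = 11.73
α = (k/(k−1))·(1 − sum of item variances/Var(T)) = (7/6)·(1 − 11.73/24.41) = 0.606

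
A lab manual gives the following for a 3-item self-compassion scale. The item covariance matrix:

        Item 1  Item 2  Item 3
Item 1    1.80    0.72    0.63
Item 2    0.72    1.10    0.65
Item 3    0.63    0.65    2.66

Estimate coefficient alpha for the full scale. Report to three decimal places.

α = 0.628

Σσᵢ² = 1.80 + 1.10 + 2.66 = 5.56
Sum of off-diagonal covariances = 2.00
Var(T) = 5.56 + 2 × 2.00 = 9.56
α = (k/(k−1))·(1 − Σσᵢ²/Var(T)) = (3/2)·(1 − 5.56/9.56) = 0.628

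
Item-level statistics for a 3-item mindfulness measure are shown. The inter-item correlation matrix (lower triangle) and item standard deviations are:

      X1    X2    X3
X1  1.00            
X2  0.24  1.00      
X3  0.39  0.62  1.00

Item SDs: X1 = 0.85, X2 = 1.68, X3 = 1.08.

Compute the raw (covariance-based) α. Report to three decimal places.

α = 0.655

Σσ²ᵢ = 0.85² + 1.68² + 1.08² = 4.7113
Covariances σ_ij = r_ij · s_i · s_j:
  σ(X1,X2) = 0.24 × 0.85 × 1.68 = 0.3427
  σ(X1,X3) = 0.39 × 0.85 × 1.08 = 0.3580
  σ(X2,X3) = 0.62 × 1.68 × 1.08 = 1.1249
σ²_T = Σσ²ᵢ + 2·Σσ_ij = 4.7113 + 2 × 1.8256 = 8.3625
α = (3/2)·(1 − 4.7113/8.3625) = 0.655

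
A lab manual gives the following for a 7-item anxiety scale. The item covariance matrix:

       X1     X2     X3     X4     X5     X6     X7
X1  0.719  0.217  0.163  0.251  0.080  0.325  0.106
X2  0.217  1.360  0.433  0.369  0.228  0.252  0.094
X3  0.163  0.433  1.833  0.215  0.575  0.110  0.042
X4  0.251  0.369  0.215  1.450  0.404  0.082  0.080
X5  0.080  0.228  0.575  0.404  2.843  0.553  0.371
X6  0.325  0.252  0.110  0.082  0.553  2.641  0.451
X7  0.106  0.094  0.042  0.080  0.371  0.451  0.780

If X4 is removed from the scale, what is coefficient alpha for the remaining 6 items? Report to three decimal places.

Remaining items: X1, X2, X3, X5, X6, X7 (k = 6).
Σσᵢ² = 0.719 + 1.360 + 1.833 + 2.843 + 2.641 + 0.780 = 10.176
σ²_total = 10.176 + 2 × 4.000 = 18.176
α (item deleted) = (6/5)·(1 − 10.176/18.176) = 0.528

coefficient alpha = 0.528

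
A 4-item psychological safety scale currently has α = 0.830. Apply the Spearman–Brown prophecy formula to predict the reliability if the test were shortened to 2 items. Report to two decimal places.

Length factor m = 2/4 = 0.5000
α' = m·α / (1 − (1−m)·α)
   = 2/4 × 0.830 / (1 − (1 − 2/4) × 0.830)
   = 0.4150 / 0.5850 = 0.71

predicted reliability = 0.71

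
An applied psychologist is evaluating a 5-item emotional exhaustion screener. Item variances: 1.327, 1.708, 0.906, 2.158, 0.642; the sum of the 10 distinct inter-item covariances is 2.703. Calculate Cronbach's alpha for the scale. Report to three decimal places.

Σσᵢ² = 1.327 + 1.708 + 0.906 + 2.158 + 0.642 = 6.741
Sum of distinct covariances = 2.703
Var(T) = Σσᵢ² + 2·Σcov = 6.741 + 2 × 2.703 = 12.147
α = (5/4)·(1 − 6.741/12.147) = 0.556

Cronbach's alpha = 0.556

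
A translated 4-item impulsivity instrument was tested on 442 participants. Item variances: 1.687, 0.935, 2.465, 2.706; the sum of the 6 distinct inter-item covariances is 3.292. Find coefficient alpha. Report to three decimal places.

coefficient alpha = 0.611

sum of item variances = 1.687 + 0.935 + 2.465 + 2.706 = 7.793
Sum of distinct covariances = 3.292
σ²_total = sum of item variances + 2·Σcov = 7.793 + 2 × 3.292 = 14.377
α = (4/3)·(1 − 7.793/14.377) = 0.611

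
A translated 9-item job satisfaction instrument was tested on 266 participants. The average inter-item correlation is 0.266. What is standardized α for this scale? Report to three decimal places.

Standardized α = k·r̄ / (1 + (k−1)·r̄) = 9 × 0.266 / (1 + 8 × 0.266)
  = 2.3940 / 3.1280 = 0.765

α = 0.765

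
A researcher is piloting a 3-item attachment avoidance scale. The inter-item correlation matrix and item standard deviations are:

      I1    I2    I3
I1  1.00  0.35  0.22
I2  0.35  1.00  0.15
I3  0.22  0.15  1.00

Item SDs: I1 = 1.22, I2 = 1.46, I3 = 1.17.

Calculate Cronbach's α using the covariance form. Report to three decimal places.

α = 0.485

Σσ²ᵢ = 1.22² + 1.46² + 1.17² = 4.9889
Covariances σ_ij = r_ij · s_i · s_j:
  σ(I1,I2) = 0.35 × 1.22 × 1.46 = 0.6234
  σ(I1,I3) = 0.22 × 1.22 × 1.17 = 0.3140
  σ(I2,I3) = 0.15 × 1.46 × 1.17 = 0.2562
σ²_T = Σσ²ᵢ + 2·Σσ_ij = 4.9889 + 2 × 1.1936 = 7.3761
α = (3/2)·(1 − 4.9889/7.3761) = 0.485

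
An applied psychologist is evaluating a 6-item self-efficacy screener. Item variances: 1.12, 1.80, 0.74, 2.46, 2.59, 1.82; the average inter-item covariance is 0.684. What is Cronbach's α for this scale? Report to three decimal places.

Σσ²ᵢ = 1.12 + 1.80 + 0.74 + 2.46 + 2.59 + 1.82 = 10.53
Sum of the 15 distinct covariances = 15 × 0.684 = 10.260
σ²_T = Σσ²ᵢ + 2·Σcov = 10.53 + 2 × 10.260 = 31.050
α = (6/5)·(1 − 10.53/31.050) = 0.793

Cronbach's α = 0.793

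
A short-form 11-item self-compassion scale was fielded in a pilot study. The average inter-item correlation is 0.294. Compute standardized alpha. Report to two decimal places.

Standardized α = k·r̄ / (1 + (k−1)·r̄) = 11 × 0.294 / (1 + 10 × 0.294)
  = 3.2340 / 3.9400 = 0.82

standardized alpha = 0.82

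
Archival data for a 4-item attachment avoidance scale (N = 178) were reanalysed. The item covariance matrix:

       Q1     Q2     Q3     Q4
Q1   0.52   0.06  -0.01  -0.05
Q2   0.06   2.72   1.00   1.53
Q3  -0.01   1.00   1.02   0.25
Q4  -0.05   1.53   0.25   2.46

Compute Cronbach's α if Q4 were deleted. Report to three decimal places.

α = 0.495

Remaining items: Q1, Q2, Q3 (k = 3).
Σσᵢ² = 0.52 + 2.72 + 1.02 = 4.26
σ²_T = 4.26 + 2 × 1.05 = 6.36
α (item deleted) = (3/2)·(1 − 4.26/6.36) = 0.495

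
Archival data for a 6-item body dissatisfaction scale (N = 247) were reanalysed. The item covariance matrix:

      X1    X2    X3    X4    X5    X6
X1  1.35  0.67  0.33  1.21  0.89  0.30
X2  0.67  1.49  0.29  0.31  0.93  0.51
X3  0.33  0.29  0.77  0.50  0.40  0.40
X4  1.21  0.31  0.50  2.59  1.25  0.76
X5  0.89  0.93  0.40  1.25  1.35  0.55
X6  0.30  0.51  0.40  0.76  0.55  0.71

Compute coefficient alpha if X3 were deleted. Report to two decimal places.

α = 0.83

Remaining items: X1, X2, X4, X5, X6 (k = 5).
ΣVar(i) = 1.35 + 1.49 + 2.59 + 1.35 + 0.71 = 7.49
total variance = 7.49 + 2 × 7.38 = 22.25
α (item deleted) = (5/4)·(1 − 7.49/22.25) = 0.83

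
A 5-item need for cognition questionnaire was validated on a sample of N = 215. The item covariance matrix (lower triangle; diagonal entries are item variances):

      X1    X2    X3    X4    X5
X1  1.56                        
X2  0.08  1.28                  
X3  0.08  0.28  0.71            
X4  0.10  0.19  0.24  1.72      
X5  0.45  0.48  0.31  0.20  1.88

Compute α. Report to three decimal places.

Σσ²ᵢ = 1.56 + 1.28 + 0.71 + 1.72 + 1.88 = 7.15
Sum of the distinct covariances = 2.41
σ²_T = 7.15 + 2 × 2.41 = 11.97
α = (k/(k−1))·(1 − Σσ²ᵢ/σ²_T) = (5/4)·(1 − 7.15/11.97) = 0.503

α = 0.503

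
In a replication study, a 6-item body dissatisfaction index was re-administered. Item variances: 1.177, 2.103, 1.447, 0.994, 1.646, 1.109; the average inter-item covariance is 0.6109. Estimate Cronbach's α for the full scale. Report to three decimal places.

Cronbach's α = 0.821

ΣVar(i) = 1.177 + 2.103 + 1.447 + 0.994 + 1.646 + 1.109 = 8.476
Sum of the 15 distinct covariances = 15 × 0.6109 = 9.1635
total variance = ΣVar(i) + 2·Σcov = 8.476 + 2 × 9.1635 = 26.8030
α = (6/5)·(1 − 8.476/26.8030) = 0.821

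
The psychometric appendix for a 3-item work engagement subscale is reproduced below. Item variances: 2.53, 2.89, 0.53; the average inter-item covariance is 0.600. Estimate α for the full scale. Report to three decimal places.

α = 0.565

ΣVar(i) = 2.53 + 2.89 + 0.53 = 5.95
Sum of the 3 distinct covariances = 3 × 0.600 = 1.800
σ²_T = ΣVar(i) + 2·Σcov = 5.95 + 2 × 1.800 = 9.550
α = (3/2)·(1 − 5.95/9.550) = 0.565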